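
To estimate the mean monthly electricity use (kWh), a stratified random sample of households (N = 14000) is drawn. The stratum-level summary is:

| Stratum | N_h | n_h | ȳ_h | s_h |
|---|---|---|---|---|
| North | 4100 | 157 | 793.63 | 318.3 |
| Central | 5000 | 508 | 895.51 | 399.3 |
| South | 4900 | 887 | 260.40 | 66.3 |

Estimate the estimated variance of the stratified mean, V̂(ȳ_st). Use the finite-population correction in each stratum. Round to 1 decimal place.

V̂(ȳ_st) = Σ W_h² (1 − n_h/N_h) s_h²/n_h, with W_h = N_h/N and N = 14000:
  stratum North: (4100/14000)²·(1 − 157/4100)·318.3²/157 = 53.2265
  stratum Central: (5000/14000)²·(1 − 508/5000)·399.3²/508 = 35.9657
  stratum South: (4900/14000)²·(1 − 887/4900)·66.3²/887 = 0.497179
V̂(ȳ_st) = 89.6894

V̂(ȳ_st) ≈ 89.7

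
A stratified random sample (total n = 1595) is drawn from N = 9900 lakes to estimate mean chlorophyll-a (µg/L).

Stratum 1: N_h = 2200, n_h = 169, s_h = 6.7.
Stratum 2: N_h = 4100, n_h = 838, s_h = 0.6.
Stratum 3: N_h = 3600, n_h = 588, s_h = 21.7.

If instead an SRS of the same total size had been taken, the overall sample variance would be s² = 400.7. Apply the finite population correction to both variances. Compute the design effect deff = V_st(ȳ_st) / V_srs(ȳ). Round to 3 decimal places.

deff ≈ 0.478

V̂(ȳ_st) = Σ W_h² (1 − n_h/N_h) s_h²/n_h, with W_h = N_h/N and N = 9900:
  stratum 1: (2200/9900)²·(1 − 169/2200)·6.7²/169 = 0.0121095
  stratum 2: (4100/9900)²·(1 − 838/4100)·0.6²/838 = 5.86214e-05
  stratum 3: (3600/9900)²·(1 − 588/3600)·21.7²/588 = 0.0885991
V_st = 0.100767
V_srs = (1 − 1595/9900)·400.7/1595 = 0.210748
deff = V_st / V_srs = 0.100767/0.210748 = 0.4781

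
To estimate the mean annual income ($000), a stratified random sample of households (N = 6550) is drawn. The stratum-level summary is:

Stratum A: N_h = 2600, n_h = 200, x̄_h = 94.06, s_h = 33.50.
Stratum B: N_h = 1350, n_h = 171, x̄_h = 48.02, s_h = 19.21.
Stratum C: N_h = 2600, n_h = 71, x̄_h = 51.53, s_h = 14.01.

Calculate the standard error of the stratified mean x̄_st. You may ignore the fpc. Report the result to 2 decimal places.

V̂(x̄_st) = Σ W_h² s_h²/n_h, with W_h = N_h/N and N = 6550:
  stratum A: (2600/6550)²·33.50²/200 = 0.884145
  stratum B: (1350/6550)²·19.21²/171 = 0.0916734
  stratum C: (2600/6550)²·14.01²/71 = 0.435594
V̂(x̄_st) = 1.41141
SE(x̄_st) = √1.41141 = 1.18803

SE(x̄_st) ≈ 1.19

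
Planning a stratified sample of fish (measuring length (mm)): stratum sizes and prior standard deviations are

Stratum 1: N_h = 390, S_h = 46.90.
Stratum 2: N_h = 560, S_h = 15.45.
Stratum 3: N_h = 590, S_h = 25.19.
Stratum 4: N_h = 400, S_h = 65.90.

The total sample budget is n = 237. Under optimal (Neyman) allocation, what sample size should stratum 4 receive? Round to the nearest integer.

Neyman allocation: n_h = n · N_h S_h / Σ N_i S_i, with n = 237.
  stratum 1: N_h·S_h = 390·46.90 = 18291.00
  stratum 2: N_h·S_h = 560·15.45 = 8652.00
  stratum 3: N_h·S_h = 590·25.19 = 14862.10
  stratum 4: N_h·S_h = 400·65.90 = 26360.00
Σ N_h S_h = 68165.10
n for stratum 4 = 237·26360.00/68165.10 = 91.650 → 92

92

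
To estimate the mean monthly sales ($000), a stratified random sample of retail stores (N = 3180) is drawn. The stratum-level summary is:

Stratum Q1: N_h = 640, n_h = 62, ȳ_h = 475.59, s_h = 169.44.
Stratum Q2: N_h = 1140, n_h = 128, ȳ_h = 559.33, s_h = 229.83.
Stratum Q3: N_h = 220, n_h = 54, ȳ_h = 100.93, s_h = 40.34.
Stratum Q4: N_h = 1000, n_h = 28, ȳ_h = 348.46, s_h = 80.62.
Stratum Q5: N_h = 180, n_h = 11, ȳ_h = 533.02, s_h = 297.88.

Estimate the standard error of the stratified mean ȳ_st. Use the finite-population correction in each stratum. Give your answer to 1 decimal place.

V̂(ȳ_st) = Σ W_h² (1 − n_h/N_h) s_h²/n_h, with W_h = N_h/N and N = 3180:
  stratum Q1: (640/3180)²·(1 − 62/640)·169.44²/62 = 16.9392
  stratum Q2: (1140/3180)²·(1 − 128/1140)·229.83²/128 = 47.0798
  stratum Q3: (220/3180)²·(1 − 54/220)·40.34²/54 = 0.108831
  stratum Q4: (1000/3180)²·(1 − 28/1000)·80.62²/28 = 22.3121
  stratum Q5: (180/3180)²·(1 − 11/180)·297.88²/11 = 24.2658
V̂(ȳ_st) = 110.706
SE(ȳ_st) = √110.706 = 10.5217

SE(ȳ_st) ≈ 10.5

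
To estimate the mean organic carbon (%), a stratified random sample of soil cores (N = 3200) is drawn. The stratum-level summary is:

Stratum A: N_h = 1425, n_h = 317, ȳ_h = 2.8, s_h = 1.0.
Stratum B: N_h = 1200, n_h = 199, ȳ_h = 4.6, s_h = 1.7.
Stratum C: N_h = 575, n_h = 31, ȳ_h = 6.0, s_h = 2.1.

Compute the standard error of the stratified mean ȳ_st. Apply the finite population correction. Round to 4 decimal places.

SE(ȳ_st) ≈ 0.0808

V̂(ȳ_st) = Σ W_h² (1 − n_h/N_h) s_h²/n_h, with W_h = N_h/N and N = 3200:
  stratum A: (1425/3200)²·(1 − 317/1425)·1.0²/317 = 0.000486402
  stratum B: (1200/3200)²·(1 − 199/1200)·1.7²/199 = 0.00170357
  stratum C: (575/3200)²·(1 − 31/575)·2.1²/31 = 0.00434554
V̂(ȳ_st) = 0.00653551
SE(ȳ_st) = √0.00653551 = 0.0808425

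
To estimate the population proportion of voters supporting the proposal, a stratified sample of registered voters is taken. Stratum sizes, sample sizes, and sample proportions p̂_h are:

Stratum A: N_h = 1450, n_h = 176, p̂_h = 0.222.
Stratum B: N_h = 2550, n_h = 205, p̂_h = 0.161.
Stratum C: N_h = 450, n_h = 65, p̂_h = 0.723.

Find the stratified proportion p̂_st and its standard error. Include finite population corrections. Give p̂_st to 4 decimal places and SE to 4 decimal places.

N = 4450; stratum weights W_h = N_h/N.
p̂_st = Σ W_h p̂_h = (1450·0.222 + 2550·0.161 + 450·0.723)/4450 = 0.23771
V̂(p̂_st) = Σ W_h² (1 − n_h/N_h) p̂_h(1−p̂_h)/(n_h−1):
  stratum A: (1450/4450)²·(1 − 176/1450)·0.222·0.778/175 = 9.20687e-05
  stratum B: (2550/4450)²·(1 − 205/2550)·0.161·0.839/204 = 0.00019995
  stratum C: (450/4450)²·(1 − 65/450)·0.723·0.277/64 = 2.73773e-05
V̂(p̂_st) = 0.000319396; SE = √V̂ = 0.0178716

p̂_st ≈ 0.2377, SE ≈ 0.0179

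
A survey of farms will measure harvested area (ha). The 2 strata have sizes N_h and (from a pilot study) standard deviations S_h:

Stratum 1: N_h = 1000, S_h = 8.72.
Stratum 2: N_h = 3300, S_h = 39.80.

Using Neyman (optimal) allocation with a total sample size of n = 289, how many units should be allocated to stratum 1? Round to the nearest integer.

Neyman allocation: n_h = n · N_h S_h / Σ N_i S_i, with n = 289.
  stratum 1: N_h·S_h = 1000·8.72 = 8720.00
  stratum 2: N_h·S_h = 3300·39.80 = 131340.00
Σ N_h S_h = 140060.00
n for stratum 1 = 289·8720.00/140060.00 = 17.993 → 18

18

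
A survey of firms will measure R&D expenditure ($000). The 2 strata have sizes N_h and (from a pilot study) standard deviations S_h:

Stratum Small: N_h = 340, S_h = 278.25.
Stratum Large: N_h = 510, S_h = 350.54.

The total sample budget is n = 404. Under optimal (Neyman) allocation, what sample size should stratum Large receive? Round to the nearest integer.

264

Neyman allocation: n_h = n · N_h S_h / Σ N_i S_i, with n = 404.
  stratum Small: N_h·S_h = 340·278.25 = 94605.00
  stratum Large: N_h·S_h = 510·350.54 = 178775.40
Σ N_h S_h = 273380.40
n for stratum Large = 404·178775.40/273380.40 = 264.193 → 264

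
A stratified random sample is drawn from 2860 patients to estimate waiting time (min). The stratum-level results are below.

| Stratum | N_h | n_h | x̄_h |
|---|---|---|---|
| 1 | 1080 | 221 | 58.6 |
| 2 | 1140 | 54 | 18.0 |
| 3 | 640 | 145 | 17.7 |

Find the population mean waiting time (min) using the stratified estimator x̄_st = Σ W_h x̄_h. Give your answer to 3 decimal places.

x̄_st ≈ 33.264

N = Σ N_h = 2860. Stratum weights W_h = N_h/N.
x̄_st = (1080·58.6 + 1140·18.0 + 640·17.7) / 2860 = 33.26434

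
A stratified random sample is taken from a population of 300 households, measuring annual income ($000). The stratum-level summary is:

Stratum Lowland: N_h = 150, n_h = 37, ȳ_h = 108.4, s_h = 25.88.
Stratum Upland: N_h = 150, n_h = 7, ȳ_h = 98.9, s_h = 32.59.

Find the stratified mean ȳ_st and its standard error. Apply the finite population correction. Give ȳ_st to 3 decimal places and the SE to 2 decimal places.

ȳ_st ≈ 103.650, SE ≈ 6.29

ȳ_st = Σ W_h ȳ_h = (150·108.4 + 150·98.9)/300 = 103.65000
V̂(ȳ_st) = Σ W_h² (1 − n_h/N_h) s_h²/n_h, with W_h = N_h/N and N = 300:
  stratum Lowland: (150/300)²·(1 − 37/150)·25.88²/37 = 3.40921
  stratum Upland: (150/300)²·(1 − 7/150)·32.59²/7 = 36.1623
V̂(ȳ_st) = 39.5715
SE(ȳ_st) = √39.5715 = 6.29059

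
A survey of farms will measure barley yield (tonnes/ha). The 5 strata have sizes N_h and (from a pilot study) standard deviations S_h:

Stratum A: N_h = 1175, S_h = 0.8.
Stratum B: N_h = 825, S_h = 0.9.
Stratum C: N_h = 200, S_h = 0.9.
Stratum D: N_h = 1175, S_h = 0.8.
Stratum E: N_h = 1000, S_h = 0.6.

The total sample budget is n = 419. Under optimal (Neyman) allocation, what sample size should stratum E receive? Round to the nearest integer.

74

Neyman allocation: n_h = n · N_h S_h / Σ N_i S_i, with n = 419.
  stratum A: N_h·S_h = 1175·0.8 = 940.00
  stratum B: N_h·S_h = 825·0.9 = 742.50
  stratum C: N_h·S_h = 200·0.9 = 180.00
  stratum D: N_h·S_h = 1175·0.8 = 940.00
  stratum E: N_h·S_h = 1000·0.6 = 600.00
Σ N_h S_h = 3402.50
n for stratum E = 419·600.00/3402.50 = 73.887 → 74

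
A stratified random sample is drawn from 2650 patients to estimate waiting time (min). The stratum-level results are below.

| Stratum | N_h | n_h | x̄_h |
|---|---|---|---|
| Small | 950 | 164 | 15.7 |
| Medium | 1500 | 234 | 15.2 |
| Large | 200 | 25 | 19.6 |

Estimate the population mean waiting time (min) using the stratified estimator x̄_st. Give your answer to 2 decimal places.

N = Σ N_h = 2650. Stratum weights W_h = N_h/N.
x̄_st = (950·15.7 + 1500·15.2 + 200·19.6) / 2650 = 15.7113

x̄_st ≈ 15.71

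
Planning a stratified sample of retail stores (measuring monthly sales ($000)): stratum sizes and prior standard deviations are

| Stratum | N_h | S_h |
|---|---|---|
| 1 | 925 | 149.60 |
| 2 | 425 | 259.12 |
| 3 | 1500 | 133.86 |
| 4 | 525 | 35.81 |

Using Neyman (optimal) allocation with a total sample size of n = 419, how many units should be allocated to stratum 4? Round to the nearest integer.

17

Neyman allocation: n_h = n · N_h S_h / Σ N_i S_i, with n = 419.
  stratum 1: N_h·S_h = 925·149.60 = 138380.00
  stratum 2: N_h·S_h = 425·259.12 = 110126.00
  stratum 3: N_h·S_h = 1500·133.86 = 200790.00
  stratum 4: N_h·S_h = 525·35.81 = 18800.25
Σ N_h S_h = 468096.25
n for stratum 4 = 419·18800.25/468096.25 = 16.828 → 17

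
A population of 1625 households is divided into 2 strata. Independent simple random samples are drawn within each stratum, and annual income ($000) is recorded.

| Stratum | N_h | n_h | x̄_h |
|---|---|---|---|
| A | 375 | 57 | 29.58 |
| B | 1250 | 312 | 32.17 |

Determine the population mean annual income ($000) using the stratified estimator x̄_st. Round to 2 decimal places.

x̄_st ≈ 31.57

N = Σ N_h = 1625. Stratum weights W_h = N_h/N.
x̄_st = (375·29.58 + 1250·32.17) / 1625 = 31.5723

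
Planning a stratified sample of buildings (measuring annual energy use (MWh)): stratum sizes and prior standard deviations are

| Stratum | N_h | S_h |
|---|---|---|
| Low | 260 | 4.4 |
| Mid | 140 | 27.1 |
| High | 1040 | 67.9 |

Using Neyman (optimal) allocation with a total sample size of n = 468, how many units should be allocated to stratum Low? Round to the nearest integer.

7

Neyman allocation: n_h = n · N_h S_h / Σ N_i S_i, with n = 468.
  stratum Low: N_h·S_h = 260·4.4 = 1144.00
  stratum Mid: N_h·S_h = 140·27.1 = 3794.00
  stratum High: N_h·S_h = 1040·67.9 = 70616.00
Σ N_h S_h = 75554.00
n for stratum Low = 468·1144.00/75554.00 = 7.086 → 7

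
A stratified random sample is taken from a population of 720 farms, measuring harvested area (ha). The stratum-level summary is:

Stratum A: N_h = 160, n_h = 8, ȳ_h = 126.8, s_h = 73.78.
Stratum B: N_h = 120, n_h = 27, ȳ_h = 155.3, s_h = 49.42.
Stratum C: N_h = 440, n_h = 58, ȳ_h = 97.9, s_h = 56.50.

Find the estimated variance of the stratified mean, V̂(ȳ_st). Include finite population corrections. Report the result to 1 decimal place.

V̂(ȳ_st) ≈ 51.7

V̂(ȳ_st) = Σ W_h² (1 − n_h/N_h) s_h²/n_h, with W_h = N_h/N and N = 720:
  stratum A: (160/720)²·(1 − 8/160)·73.78²/8 = 31.9217
  stratum B: (120/720)²·(1 − 27/120)·49.42²/27 = 1.94734
  stratum C: (440/720)²·(1 − 58/440)·56.50²/58 = 17.8451
V̂(ȳ_st) = 51.7142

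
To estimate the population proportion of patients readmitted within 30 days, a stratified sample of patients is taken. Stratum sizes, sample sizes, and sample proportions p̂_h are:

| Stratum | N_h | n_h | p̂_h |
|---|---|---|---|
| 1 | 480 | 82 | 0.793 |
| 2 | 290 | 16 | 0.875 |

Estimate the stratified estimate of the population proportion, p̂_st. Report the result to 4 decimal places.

N = 770; stratum weights W_h = N_h/N.
p̂_st = Σ W_h p̂_h = (480·0.793 + 290·0.875)/770 = 0.82388

p̂_st ≈ 0.8239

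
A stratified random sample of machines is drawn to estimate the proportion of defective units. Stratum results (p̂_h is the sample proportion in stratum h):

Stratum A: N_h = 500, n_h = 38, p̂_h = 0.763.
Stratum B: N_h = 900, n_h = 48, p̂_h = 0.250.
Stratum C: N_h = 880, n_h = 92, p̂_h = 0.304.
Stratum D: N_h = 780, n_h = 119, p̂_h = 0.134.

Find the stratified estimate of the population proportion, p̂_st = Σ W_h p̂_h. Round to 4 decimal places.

N = 3060; stratum weights W_h = N_h/N.
p̂_st = Σ W_h p̂_h = (500·0.763 + 900·0.250 + 880·0.304 + 780·0.134)/3060 = 0.31978

p̂_st ≈ 0.3198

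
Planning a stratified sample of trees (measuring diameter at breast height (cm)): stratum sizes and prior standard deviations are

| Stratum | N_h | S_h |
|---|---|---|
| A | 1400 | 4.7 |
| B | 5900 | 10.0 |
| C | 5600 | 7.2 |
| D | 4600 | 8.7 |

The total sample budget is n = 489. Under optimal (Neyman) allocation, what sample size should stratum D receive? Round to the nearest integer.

Neyman allocation: n_h = n · N_h S_h / Σ N_i S_i, with n = 489.
  stratum A: N_h·S_h = 1400·4.7 = 6580.00
  stratum B: N_h·S_h = 5900·10.0 = 59000.00
  stratum C: N_h·S_h = 5600·7.2 = 40320.00
  stratum D: N_h·S_h = 4600·8.7 = 40020.00
Σ N_h S_h = 145920.00
n for stratum D = 489·40020.00/145920.00 = 134.113 → 134

134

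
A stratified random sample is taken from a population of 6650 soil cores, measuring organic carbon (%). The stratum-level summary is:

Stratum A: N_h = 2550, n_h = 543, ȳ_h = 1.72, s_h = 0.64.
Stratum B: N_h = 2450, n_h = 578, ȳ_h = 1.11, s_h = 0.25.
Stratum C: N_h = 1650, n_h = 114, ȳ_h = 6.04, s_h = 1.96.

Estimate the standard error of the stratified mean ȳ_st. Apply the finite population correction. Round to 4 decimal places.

V̂(ȳ_st) = Σ W_h² (1 − n_h/N_h) s_h²/n_h, with W_h = N_h/N and N = 6650:
  stratum A: (2550/6650)²·(1 − 543/2550)·0.64²/543 = 8.7298e-05
  stratum B: (2450/6650)²·(1 − 578/2450)·0.25²/578 = 1.12145e-05
  stratum C: (1650/6650)²·(1 − 114/1650)·1.96²/114 = 0.00193125
V̂(ȳ_st) = 0.00202977
SE(ȳ_st) = √0.00202977 = 0.0450529

SE(ȳ_st) ≈ 0.0451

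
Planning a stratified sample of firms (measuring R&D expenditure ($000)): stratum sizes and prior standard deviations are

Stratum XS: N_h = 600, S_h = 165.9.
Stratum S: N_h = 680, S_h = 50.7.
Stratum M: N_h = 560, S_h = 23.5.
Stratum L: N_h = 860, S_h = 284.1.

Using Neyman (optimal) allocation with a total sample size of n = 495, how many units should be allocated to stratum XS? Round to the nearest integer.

Neyman allocation: n_h = n · N_h S_h / Σ N_i S_i, with n = 495.
  stratum XS: N_h·S_h = 600·165.9 = 99540.00
  stratum S: N_h·S_h = 680·50.7 = 34476.00
  stratum M: N_h·S_h = 560·23.5 = 13160.00
  stratum L: N_h·S_h = 860·284.1 = 244326.00
Σ N_h S_h = 391502.00
n for stratum XS = 495·99540.00/391502.00 = 125.855 → 126

126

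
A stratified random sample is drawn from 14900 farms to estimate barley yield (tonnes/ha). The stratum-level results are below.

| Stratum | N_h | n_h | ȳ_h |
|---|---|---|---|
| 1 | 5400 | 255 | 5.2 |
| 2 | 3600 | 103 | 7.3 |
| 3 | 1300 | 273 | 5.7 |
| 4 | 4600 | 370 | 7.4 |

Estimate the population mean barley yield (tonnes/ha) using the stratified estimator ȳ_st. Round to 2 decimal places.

ȳ_st ≈ 6.43

N = Σ N_h = 14900. Stratum weights W_h = N_h/N.
ȳ_st = (5400·5.2 + 3600·7.3 + 1300·5.7 + 4600·7.4) / 14900 = 6.4302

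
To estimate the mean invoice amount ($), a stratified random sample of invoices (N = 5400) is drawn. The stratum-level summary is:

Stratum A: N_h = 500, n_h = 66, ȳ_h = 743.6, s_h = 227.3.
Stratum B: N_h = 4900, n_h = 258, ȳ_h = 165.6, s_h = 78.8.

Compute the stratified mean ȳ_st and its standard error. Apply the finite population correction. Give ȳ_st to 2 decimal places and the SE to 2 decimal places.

ȳ_st ≈ 219.12, SE ≈ 4.96

ȳ_st = Σ W_h ȳ_h = (500·743.6 + 4900·165.6)/5400 = 219.11852
V̂(ȳ_st) = Σ W_h² (1 − n_h/N_h) s_h²/n_h, with W_h = N_h/N and N = 5400:
  stratum A: (500/5400)²·(1 − 66/500)·227.3²/66 = 5.82542
  stratum B: (4900/5400)²·(1 − 258/4900)·78.8²/258 = 18.7736
V̂(ȳ_st) = 24.599
SE(ȳ_st) = √24.599 = 4.95973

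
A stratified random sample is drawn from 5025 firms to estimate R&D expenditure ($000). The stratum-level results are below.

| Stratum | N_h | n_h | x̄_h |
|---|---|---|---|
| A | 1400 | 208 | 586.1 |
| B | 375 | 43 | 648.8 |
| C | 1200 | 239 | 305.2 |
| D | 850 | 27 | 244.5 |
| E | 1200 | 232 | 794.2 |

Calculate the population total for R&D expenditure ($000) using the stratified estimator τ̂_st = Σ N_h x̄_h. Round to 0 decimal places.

τ̂_st ≈ 2590945

τ̂_st = Σ N_h x̄_h = 1400·586.1 + 375·648.8 + 1200·305.2 + 850·244.5 + 1200·794.2 = 2590945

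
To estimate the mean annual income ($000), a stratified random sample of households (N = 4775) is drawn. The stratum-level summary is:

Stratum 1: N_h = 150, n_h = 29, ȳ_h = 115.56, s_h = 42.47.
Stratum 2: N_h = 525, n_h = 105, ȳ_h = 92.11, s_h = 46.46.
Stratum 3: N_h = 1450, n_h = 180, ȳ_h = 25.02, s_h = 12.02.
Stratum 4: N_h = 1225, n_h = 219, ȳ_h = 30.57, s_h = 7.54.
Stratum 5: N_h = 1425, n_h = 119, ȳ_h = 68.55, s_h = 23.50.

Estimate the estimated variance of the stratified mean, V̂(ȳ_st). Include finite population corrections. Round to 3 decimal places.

V̂(ȳ_st) ≈ 0.706

V̂(ȳ_st) = Σ W_h² (1 − n_h/N_h) s_h²/n_h, with W_h = N_h/N and N = 4775:
  stratum 1: (150/4775)²·(1 − 29/150)·42.47²/29 = 0.0495104
  stratum 2: (525/4775)²·(1 − 105/525)·46.46²/105 = 0.198807
  stratum 3: (1450/4775)²·(1 − 180/1450)·12.02²/180 = 0.0648278
  stratum 4: (1225/4775)²·(1 − 219/1225)·7.54²/219 = 0.0140309
  stratum 5: (1425/4775)²·(1 − 119/1425)·23.50²/119 = 0.378791
V̂(ȳ_st) = 0.705967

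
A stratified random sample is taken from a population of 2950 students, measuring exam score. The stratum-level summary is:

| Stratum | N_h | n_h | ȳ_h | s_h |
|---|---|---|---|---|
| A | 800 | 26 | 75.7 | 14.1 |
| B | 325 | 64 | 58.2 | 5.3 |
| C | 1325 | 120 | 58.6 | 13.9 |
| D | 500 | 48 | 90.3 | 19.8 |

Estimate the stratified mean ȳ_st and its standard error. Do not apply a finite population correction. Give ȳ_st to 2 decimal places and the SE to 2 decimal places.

ȳ_st ≈ 68.57, SE ≈ 1.06

ȳ_st = Σ W_h ȳ_h = (800·75.7 + 325·58.2 + 1325·58.6 + 500·90.3)/2950 = 68.56610
V̂(ȳ_st) = Σ W_h² s_h²/n_h, with W_h = N_h/N and N = 2950:
  stratum A: (800/2950)²·14.1²/26 = 0.562342
  stratum B: (325/2950)²·5.3²/64 = 0.00532714
  stratum C: (1325/2950)²·13.9²/120 = 0.324815
  stratum D: (500/2950)²·19.8²/48 = 0.234631
V̂(ȳ_st) = 1.12712
SE(ȳ_st) = √1.12712 = 1.06166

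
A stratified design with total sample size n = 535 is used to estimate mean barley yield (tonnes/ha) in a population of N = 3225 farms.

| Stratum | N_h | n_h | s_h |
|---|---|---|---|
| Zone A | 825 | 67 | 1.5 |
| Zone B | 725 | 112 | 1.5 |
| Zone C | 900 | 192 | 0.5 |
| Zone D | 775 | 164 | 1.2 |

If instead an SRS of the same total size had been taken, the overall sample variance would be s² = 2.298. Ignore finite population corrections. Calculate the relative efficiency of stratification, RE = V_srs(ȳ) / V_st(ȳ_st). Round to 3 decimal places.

V̂(ȳ_st) = Σ W_h² s_h²/n_h, with W_h = N_h/N and N = 3225:
  stratum Zone A: (825/3225)²·1.5²/67 = 0.00219764
  stratum Zone B: (725/3225)²·1.5²/112 = 0.00101527
  stratum Zone C: (900/3225)²·0.5²/192 = 0.000101406
  stratum Zone D: (775/3225)²·1.2²/164 = 0.000507064
V_st = 0.00382138
V_srs = s²/n = 2.298/535 = 0.00429533
Relative efficiency = V_srs / V_st = 0.00429533/0.00382138 = 1.1240

RE ≈ 1.124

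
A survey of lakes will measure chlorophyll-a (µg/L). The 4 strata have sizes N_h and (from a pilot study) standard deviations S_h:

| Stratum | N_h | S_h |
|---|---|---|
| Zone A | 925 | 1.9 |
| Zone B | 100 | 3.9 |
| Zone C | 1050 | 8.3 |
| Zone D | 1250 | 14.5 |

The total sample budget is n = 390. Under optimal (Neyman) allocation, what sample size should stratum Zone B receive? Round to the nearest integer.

5

Neyman allocation: n_h = n · N_h S_h / Σ N_i S_i, with n = 390.
  stratum Zone A: N_h·S_h = 925·1.9 = 1757.50
  stratum Zone B: N_h·S_h = 100·3.9 = 390.00
  stratum Zone C: N_h·S_h = 1050·8.3 = 8715.00
  stratum Zone D: N_h·S_h = 1250·14.5 = 18125.00
Σ N_h S_h = 28987.50
n for stratum Zone B = 390·390.00/28987.50 = 5.247 → 5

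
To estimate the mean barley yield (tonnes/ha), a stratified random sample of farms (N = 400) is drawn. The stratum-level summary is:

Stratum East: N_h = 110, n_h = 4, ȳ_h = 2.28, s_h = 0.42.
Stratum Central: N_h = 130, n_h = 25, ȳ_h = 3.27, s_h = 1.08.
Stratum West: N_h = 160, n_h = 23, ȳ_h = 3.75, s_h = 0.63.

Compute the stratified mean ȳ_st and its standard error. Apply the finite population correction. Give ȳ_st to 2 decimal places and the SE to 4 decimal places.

ȳ_st = Σ W_h ȳ_h = (110·2.28 + 130·3.27 + 160·3.75)/400 = 3.18975
V̂(ȳ_st) = Σ W_h² (1 − n_h/N_h) s_h²/n_h, with W_h = N_h/N and N = 400:
  stratum East: (110/400)²·(1 − 4/110)·0.42²/4 = 0.00321379
  stratum Central: (130/400)²·(1 − 25/130)·1.08²/25 = 0.00398034
  stratum West: (160/400)²·(1 − 23/160)·0.63²/23 = 0.00236414
V̂(ȳ_st) = 0.00955827
SE(ȳ_st) = √0.00955827 = 0.0977664

ȳ_st ≈ 3.19, SE ≈ 0.0978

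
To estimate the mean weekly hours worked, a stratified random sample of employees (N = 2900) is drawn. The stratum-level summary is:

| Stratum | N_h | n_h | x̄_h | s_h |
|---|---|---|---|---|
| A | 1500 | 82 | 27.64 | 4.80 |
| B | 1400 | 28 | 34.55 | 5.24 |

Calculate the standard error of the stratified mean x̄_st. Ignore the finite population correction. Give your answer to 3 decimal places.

SE(x̄_st) ≈ 0.551

V̂(x̄_st) = Σ W_h² s_h²/n_h, with W_h = N_h/N and N = 2900:
  stratum A: (1500/2900)²·4.80²/82 = 0.0751718
  stratum B: (1400/2900)²·5.24²/28 = 0.228541
V̂(x̄_st) = 0.303713
SE(x̄_st) = √0.303713 = 0.551102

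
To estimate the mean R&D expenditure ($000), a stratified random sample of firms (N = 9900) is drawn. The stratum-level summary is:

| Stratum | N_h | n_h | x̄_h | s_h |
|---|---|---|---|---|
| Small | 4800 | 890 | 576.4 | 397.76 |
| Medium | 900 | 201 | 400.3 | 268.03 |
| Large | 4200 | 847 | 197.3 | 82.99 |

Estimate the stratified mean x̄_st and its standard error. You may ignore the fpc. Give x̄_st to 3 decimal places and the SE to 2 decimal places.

x̄_st ≈ 399.561, SE ≈ 6.80

x̄_st = Σ W_h x̄_h = (4800·576.4 + 900·400.3 + 4200·197.3)/9900 = 399.56061
V̂(x̄_st) = Σ W_h² s_h²/n_h, with W_h = N_h/N and N = 9900:
  stratum Small: (4800/9900)²·397.76²/890 = 41.7892
  stratum Medium: (900/9900)²·268.03²/201 = 2.95383
  stratum Large: (4200/9900)²·82.99²/847 = 1.46351
V̂(x̄_st) = 46.2066
SE(x̄_st) = √46.2066 = 6.79754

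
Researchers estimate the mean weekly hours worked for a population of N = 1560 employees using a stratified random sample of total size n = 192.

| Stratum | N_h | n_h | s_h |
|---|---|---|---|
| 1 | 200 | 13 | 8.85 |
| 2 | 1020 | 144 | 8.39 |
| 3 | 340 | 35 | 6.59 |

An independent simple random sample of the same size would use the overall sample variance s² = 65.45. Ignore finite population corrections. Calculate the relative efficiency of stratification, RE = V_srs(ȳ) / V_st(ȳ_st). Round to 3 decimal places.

V̂(ȳ_st) = Σ W_h² s_h²/n_h, with W_h = N_h/N and N = 1560:
  stratum 1: (200/1560)²·8.85²/13 = 0.0990271
  stratum 2: (1020/1560)²·8.39²/144 = 0.208984
  stratum 3: (340/1560)²·6.59²/35 = 0.0589402
V_st = 0.366951
V_srs = s²/n = 65.45/192 = 0.340885
Relative efficiency = V_srs / V_st = 0.340885/0.366951 = 0.9290

RE ≈ 0.929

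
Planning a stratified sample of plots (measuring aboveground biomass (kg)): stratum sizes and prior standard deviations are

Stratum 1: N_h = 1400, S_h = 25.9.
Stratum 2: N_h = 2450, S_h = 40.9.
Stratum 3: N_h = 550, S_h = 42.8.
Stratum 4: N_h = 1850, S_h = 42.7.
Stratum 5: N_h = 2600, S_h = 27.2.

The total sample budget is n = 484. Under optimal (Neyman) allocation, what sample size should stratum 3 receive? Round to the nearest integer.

Neyman allocation: n_h = n · N_h S_h / Σ N_i S_i, with n = 484.
  stratum 1: N_h·S_h = 1400·25.9 = 36260.00
  stratum 2: N_h·S_h = 2450·40.9 = 100205.00
  stratum 3: N_h·S_h = 550·42.8 = 23540.00
  stratum 4: N_h·S_h = 1850·42.7 = 78995.00
  stratum 5: N_h·S_h = 2600·27.2 = 70720.00
Σ N_h S_h = 309720.00
n for stratum 3 = 484·23540.00/309720.00 = 36.786 → 37

37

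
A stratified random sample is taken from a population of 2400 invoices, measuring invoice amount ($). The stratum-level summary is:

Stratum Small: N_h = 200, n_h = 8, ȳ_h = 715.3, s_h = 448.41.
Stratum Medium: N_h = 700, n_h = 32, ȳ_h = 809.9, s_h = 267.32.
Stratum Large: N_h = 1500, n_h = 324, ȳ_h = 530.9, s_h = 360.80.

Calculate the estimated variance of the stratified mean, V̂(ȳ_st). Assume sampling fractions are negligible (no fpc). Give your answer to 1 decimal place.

V̂(ȳ_st) = Σ W_h² s_h²/n_h, with W_h = N_h/N and N = 2400:
  stratum Small: (200/2400)²·448.41²/8 = 174.541
  stratum Medium: (700/2400)²·267.32²/32 = 189.971
  stratum Large: (1500/2400)²·360.80²/324 = 156.945
V̂(ȳ_st) = 521.457

V̂(ȳ_st) ≈ 521.5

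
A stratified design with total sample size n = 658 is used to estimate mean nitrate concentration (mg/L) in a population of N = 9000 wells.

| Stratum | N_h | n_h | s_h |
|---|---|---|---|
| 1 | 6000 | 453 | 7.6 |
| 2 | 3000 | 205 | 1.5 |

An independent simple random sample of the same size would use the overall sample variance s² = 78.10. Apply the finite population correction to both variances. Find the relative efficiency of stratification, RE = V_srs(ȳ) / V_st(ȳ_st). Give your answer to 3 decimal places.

RE ≈ 2.055

V̂(ȳ_st) = Σ W_h² (1 − n_h/N_h) s_h²/n_h, with W_h = N_h/N and N = 9000:
  stratum 1: (6000/9000)²·(1 − 453/6000)·7.6²/453 = 0.0523906
  stratum 2: (3000/9000)²·(1 − 205/3000)·1.5²/205 = 0.00113618
V_st = 0.0535268
V_srs = (1 − 658/9000)·78.10/658 = 0.110015
Relative efficiency = V_srs / V_st = 0.110015/0.0535268 = 2.0553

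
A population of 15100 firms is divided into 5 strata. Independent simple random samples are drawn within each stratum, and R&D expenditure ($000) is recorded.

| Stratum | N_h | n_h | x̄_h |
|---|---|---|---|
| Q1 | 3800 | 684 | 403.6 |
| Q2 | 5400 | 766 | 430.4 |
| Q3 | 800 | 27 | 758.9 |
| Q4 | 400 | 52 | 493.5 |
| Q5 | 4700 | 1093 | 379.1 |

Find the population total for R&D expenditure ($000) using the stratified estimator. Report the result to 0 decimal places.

τ̂_st = Σ N_h x̄_h = 3800·403.6 + 5400·430.4 + 800·758.9 + 400·493.5 + 4700·379.1 = 6444130

τ̂_st ≈ 6444130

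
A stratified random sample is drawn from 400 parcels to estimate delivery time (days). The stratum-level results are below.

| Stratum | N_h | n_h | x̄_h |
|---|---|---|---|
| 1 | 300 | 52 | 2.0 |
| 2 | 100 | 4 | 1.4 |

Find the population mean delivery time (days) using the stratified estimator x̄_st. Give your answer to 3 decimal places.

x̄_st ≈ 1.850

N = Σ N_h = 400. Stratum weights W_h = N_h/N.
x̄_st = (300·2.0 + 100·1.4) / 400 = 1.85000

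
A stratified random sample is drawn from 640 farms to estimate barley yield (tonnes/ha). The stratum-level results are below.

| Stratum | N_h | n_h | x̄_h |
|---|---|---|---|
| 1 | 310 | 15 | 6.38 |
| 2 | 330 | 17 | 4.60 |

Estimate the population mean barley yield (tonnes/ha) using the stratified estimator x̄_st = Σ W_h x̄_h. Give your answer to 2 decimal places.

N = Σ N_h = 640. Stratum weights W_h = N_h/N.
x̄_st = (310·6.38 + 330·4.60) / 640 = 5.4622

x̄_st ≈ 5.46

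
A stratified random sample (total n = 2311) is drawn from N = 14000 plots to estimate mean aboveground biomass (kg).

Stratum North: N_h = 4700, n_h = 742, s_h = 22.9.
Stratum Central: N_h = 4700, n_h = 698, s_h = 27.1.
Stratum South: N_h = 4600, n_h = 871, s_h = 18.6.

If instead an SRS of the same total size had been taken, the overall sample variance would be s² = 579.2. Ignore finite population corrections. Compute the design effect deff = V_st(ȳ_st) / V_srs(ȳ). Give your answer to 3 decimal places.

deff ≈ 0.962

V̂(ȳ_st) = Σ W_h² s_h²/n_h, with W_h = N_h/N and N = 14000:
  stratum North: (4700/14000)²·22.9²/742 = 0.0796538
  stratum Central: (4700/14000)²·27.1²/698 = 0.118583
  stratum South: (4600/14000)²·18.6²/871 = 0.0428812
V_st = 0.241118
V_srs = s²/n = 579.2/2311 = 0.250627
deff = V_st / V_srs = 0.241118/0.250627 = 0.9621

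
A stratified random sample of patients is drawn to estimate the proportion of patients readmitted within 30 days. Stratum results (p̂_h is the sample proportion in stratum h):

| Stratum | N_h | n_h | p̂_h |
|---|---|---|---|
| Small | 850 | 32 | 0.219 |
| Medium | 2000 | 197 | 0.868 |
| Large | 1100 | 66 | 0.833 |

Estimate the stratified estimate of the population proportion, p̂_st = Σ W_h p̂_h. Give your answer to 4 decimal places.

N = 3950; stratum weights W_h = N_h/N.
p̂_st = Σ W_h p̂_h = (850·0.219 + 2000·0.868 + 1100·0.833)/3950 = 0.71859

p̂_st ≈ 0.7186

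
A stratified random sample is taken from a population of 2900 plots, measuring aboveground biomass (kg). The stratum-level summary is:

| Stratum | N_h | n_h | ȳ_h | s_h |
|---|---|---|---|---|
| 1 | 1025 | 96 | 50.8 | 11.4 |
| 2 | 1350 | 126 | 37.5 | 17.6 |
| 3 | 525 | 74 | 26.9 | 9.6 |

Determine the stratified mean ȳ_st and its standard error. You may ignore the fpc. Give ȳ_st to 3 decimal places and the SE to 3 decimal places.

ȳ_st = Σ W_h ȳ_h = (1025·50.8 + 1350·37.5 + 525·26.9)/2900 = 40.28190
V̂(ȳ_st) = Σ W_h² s_h²/n_h, with W_h = N_h/N and N = 2900:
  stratum 1: (1025/2900)²·11.4²/96 = 0.169118
  stratum 2: (1350/2900)²·17.6²/126 = 0.532754
  stratum 3: (525/2900)²·9.6²/74 = 0.0408163
V̂(ȳ_st) = 0.742688
SE(ȳ_st) = √0.742688 = 0.861793

ȳ_st ≈ 40.282, SE ≈ 0.862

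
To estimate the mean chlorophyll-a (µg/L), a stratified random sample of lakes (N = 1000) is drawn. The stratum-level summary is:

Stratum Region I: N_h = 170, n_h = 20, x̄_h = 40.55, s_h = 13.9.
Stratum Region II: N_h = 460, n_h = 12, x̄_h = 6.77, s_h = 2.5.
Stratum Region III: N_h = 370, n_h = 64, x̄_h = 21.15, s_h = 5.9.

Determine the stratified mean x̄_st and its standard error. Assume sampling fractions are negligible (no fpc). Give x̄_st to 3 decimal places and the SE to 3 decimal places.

x̄_st ≈ 17.833, SE ≈ 0.681

x̄_st = Σ W_h x̄_h = (170·40.55 + 460·6.77 + 370·21.15)/1000 = 17.83320
V̂(x̄_st) = Σ W_h² s_h²/n_h, with W_h = N_h/N and N = 1000:
  stratum Region I: (170/1000)²·13.9²/20 = 0.279188
  stratum Region II: (460/1000)²·2.5²/12 = 0.110208
  stratum Region III: (370/1000)²·5.9²/64 = 0.0744608
V̂(x̄_st) = 0.463858
SE(x̄_st) = √0.463858 = 0.681071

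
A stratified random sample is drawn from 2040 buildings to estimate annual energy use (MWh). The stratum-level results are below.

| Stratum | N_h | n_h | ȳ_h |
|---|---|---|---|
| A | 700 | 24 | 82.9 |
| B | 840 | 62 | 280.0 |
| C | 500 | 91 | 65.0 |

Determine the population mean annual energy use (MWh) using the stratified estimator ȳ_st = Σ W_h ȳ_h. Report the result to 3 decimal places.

ȳ_st ≈ 159.672

N = Σ N_h = 2040. Stratum weights W_h = N_h/N.
ȳ_st = (700·82.9 + 840·280.0 + 500·65.0) / 2040 = 159.67157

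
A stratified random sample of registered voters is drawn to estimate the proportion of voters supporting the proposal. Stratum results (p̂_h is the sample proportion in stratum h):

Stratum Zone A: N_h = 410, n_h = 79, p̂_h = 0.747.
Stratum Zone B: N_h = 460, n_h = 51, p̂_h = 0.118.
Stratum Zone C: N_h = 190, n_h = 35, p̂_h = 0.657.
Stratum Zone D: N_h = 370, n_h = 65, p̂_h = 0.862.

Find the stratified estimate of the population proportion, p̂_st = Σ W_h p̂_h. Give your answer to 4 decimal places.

N = 1430; stratum weights W_h = N_h/N.
p̂_st = Σ W_h p̂_h = (410·0.747 + 460·0.118 + 190·0.657 + 370·0.862)/1430 = 0.56246

p̂_st ≈ 0.5625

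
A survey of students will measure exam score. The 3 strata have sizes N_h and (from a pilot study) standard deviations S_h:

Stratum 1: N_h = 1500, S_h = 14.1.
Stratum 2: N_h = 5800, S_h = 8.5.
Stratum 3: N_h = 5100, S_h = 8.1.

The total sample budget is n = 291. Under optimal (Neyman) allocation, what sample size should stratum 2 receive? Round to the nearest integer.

128

Neyman allocation: n_h = n · N_h S_h / Σ N_i S_i, with n = 291.
  stratum 1: N_h·S_h = 1500·14.1 = 21150.00
  stratum 2: N_h·S_h = 5800·8.5 = 49300.00
  stratum 3: N_h·S_h = 5100·8.1 = 41310.00
Σ N_h S_h = 111760.00
n for stratum 2 = 291·49300.00/111760.00 = 128.367 → 128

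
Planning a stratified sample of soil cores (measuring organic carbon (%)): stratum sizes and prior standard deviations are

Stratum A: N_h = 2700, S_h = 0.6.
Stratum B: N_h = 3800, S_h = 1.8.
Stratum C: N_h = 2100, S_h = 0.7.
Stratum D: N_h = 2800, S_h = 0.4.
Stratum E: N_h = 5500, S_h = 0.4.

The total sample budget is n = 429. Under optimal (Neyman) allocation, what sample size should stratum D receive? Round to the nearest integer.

Neyman allocation: n_h = n · N_h S_h / Σ N_i S_i, with n = 429.
  stratum A: N_h·S_h = 2700·0.6 = 1620.00
  stratum B: N_h·S_h = 3800·1.8 = 6840.00
  stratum C: N_h·S_h = 2100·0.7 = 1470.00
  stratum D: N_h·S_h = 2800·0.4 = 1120.00
  stratum E: N_h·S_h = 5500·0.4 = 2200.00
Σ N_h S_h = 13250.00
n for stratum D = 429·1120.00/13250.00 = 36.263 → 36

36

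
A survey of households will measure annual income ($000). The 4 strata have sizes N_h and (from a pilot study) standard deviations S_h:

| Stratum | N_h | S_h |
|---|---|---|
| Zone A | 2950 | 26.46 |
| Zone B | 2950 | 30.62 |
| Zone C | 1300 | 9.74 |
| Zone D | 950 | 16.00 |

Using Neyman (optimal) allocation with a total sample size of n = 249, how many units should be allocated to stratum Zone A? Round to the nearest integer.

99

Neyman allocation: n_h = n · N_h S_h / Σ N_i S_i, with n = 249.
  stratum Zone A: N_h·S_h = 2950·26.46 = 78057.00
  stratum Zone B: N_h·S_h = 2950·30.62 = 90329.00
  stratum Zone C: N_h·S_h = 1300·9.74 = 12662.00
  stratum Zone D: N_h·S_h = 950·16.00 = 15200.00
Σ N_h S_h = 196248.00
n for stratum Zone A = 249·78057.00/196248.00 = 99.039 → 99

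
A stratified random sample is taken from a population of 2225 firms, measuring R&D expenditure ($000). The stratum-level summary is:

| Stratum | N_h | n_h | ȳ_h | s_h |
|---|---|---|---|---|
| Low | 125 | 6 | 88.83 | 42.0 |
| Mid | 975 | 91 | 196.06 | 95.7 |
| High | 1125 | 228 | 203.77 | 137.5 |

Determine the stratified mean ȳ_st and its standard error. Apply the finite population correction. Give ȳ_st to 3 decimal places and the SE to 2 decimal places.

ȳ_st = Σ W_h ȳ_h = (125·88.83 + 975·196.06 + 1125·203.77)/2225 = 193.93416
V̂(ȳ_st) = Σ W_h² (1 − n_h/N_h) s_h²/n_h, with W_h = N_h/N and N = 2225:
  stratum Low: (125/2225)²·(1 − 6/125)·42.0²/6 = 0.883373
  stratum Mid: (975/2225)²·(1 − 91/975)·95.7²/91 = 17.5218
  stratum High: (1125/2225)²·(1 − 228/1125)·137.5²/228 = 16.9027
V̂(ȳ_st) = 35.3079
SE(ȳ_st) = √35.3079 = 5.94204

ȳ_st ≈ 193.934, SE ≈ 5.94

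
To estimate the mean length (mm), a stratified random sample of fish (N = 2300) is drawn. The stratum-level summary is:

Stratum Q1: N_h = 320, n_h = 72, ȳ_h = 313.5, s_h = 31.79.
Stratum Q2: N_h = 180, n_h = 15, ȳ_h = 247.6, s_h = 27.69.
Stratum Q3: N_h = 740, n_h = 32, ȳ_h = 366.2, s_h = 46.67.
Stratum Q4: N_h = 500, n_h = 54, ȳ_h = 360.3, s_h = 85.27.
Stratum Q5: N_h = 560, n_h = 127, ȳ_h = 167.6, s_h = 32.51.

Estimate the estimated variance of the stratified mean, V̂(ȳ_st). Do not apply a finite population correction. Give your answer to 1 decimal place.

V̂(ȳ_st) = Σ W_h² s_h²/n_h, with W_h = N_h/N and N = 2300:
  stratum Q1: (320/2300)²·31.79²/72 = 0.271702
  stratum Q2: (180/2300)²·27.69²/15 = 0.313072
  stratum Q3: (740/2300)²·46.67²/32 = 7.04585
  stratum Q4: (500/2300)²·85.27²/54 = 6.36331
  stratum Q5: (560/2300)²·32.51²/127 = 0.493345
V̂(ȳ_st) = 14.4873

V̂(ȳ_st) ≈ 14.5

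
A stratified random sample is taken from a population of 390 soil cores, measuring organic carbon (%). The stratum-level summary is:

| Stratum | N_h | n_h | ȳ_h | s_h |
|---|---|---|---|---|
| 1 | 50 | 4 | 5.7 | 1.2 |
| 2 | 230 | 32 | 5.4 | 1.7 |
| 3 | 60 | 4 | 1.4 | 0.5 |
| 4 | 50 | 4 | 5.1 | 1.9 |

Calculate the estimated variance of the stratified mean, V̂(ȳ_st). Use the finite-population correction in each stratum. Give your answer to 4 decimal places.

V̂(ȳ_st) = Σ W_h² (1 − n_h/N_h) s_h²/n_h, with W_h = N_h/N and N = 390:
  stratum 1: (50/390)²·(1 − 4/50)·1.2²/4 = 0.00544379
  stratum 2: (230/390)²·(1 − 32/230)·1.7²/32 = 0.0270403
  stratum 3: (60/390)²·(1 − 4/60)·0.5²/4 = 0.00138067
  stratum 4: (50/390)²·(1 − 4/50)·1.9²/4 = 0.0136473
V̂(ȳ_st) = 0.047512

V̂(ȳ_st) ≈ 0.0475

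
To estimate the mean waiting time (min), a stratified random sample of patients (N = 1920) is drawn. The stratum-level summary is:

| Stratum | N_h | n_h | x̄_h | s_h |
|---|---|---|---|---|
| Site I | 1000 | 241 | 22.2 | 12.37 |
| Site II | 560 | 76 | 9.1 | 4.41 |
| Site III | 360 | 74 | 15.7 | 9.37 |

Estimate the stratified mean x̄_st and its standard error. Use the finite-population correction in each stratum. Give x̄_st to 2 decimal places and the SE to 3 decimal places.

x̄_st = Σ W_h x̄_h = (1000·22.2 + 560·9.1 + 360·15.7)/1920 = 17.16042
V̂(x̄_st) = Σ W_h² (1 − n_h/N_h) s_h²/n_h, with W_h = N_h/N and N = 1920:
  stratum Site I: (1000/1920)²·(1 − 241/1000)·12.37²/241 = 0.130726
  stratum Site II: (560/1920)²·(1 − 76/560)·4.41²/76 = 0.0188146
  stratum Site III: (360/1920)²·(1 − 74/360)·9.37²/74 = 0.033137
V̂(x̄_st) = 0.182678
SE(x̄_st) = √0.182678 = 0.427408

x̄_st ≈ 17.16, SE ≈ 0.427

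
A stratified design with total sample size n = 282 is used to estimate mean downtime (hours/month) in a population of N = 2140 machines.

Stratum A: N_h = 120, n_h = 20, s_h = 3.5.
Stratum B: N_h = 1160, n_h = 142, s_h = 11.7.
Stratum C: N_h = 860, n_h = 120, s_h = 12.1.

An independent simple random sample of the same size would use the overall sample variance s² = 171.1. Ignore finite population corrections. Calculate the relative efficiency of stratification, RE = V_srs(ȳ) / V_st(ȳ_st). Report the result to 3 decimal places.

RE ≈ 1.258

V̂(ȳ_st) = Σ W_h² s_h²/n_h, with W_h = N_h/N and N = 2140:
  stratum A: (120/2140)²·3.5²/20 = 0.00192593
  stratum B: (1160/2140)²·11.7²/142 = 0.283251
  stratum C: (860/2140)²·12.1²/120 = 0.197042
V_st = 0.482219
V_srs = s²/n = 171.1/282 = 0.606738
Relative efficiency = V_srs / V_st = 0.606738/0.482219 = 1.2582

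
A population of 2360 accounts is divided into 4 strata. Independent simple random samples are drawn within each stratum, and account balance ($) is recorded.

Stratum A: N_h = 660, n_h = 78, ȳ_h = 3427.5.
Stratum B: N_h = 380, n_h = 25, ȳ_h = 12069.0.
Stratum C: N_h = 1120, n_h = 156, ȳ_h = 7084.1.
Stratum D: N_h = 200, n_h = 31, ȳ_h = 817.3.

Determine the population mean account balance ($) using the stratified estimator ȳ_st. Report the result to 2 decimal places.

N = Σ N_h = 2360. Stratum weights W_h = N_h/N.
ȳ_st = (660·3427.5 + 380·12069.0 + 1120·7084.1 + 200·817.3) / 2360 = 6333.0602

ȳ_st ≈ 6333.06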